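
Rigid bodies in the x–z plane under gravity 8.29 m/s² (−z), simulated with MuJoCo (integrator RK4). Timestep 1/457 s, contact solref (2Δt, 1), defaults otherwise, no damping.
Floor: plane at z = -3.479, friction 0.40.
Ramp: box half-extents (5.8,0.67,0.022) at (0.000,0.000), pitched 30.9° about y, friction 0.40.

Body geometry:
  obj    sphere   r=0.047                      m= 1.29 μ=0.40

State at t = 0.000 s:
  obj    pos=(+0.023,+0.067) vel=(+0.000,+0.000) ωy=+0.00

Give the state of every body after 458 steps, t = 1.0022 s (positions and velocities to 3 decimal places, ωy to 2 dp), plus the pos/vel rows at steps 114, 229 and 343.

State at t = 1.0022 s:
  obj    pos=(+1.333,-0.718) vel=(+2.615,-1.565) ωy=+64.84

Key-timestep trajectory:
   step    t(s)  obj.x    obj.z    obj.vx   obj.vz 
    114  0.2495   +0.104  +0.018  +0.651  -0.390
    229  0.5011   +0.351  -0.129  +1.308  -0.783
    343  0.7505   +0.758  -0.373  +1.958  -1.172


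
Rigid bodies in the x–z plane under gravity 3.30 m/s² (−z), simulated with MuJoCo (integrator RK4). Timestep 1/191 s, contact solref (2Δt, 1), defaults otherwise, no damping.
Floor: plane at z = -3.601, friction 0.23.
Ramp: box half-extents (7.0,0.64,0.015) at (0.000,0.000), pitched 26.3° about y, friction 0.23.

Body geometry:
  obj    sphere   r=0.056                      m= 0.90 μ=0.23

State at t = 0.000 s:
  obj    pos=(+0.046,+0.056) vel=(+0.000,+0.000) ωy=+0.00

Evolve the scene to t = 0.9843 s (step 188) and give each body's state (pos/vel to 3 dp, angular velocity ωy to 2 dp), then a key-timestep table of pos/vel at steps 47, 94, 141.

State at t = 0.9843 s:
  obj    pos=(+0.500,-0.168) vel=(+0.922,-0.455) ωy=+18.35

Key-timestep trajectory:
   step    t(s)  obj.x    obj.z    obj.vx   obj.vz 
     47  0.2461   +0.075  +0.042  +0.230  -0.114
     94  0.4921   +0.160  +0.000  +0.461  -0.228
    141  0.7382   +0.301  -0.070  +0.691  -0.342


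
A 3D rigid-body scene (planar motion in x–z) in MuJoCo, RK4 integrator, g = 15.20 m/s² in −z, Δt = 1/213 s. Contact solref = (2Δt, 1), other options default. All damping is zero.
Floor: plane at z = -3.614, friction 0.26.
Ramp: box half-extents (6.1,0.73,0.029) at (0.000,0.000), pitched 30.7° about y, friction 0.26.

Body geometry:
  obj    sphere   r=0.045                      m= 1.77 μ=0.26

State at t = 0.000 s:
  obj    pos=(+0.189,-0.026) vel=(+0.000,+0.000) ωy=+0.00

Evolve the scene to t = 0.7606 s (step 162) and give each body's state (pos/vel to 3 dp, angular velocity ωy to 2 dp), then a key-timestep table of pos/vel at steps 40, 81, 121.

State at t = 0.7606 s:
  obj    pos=(+1.568,-0.845) vel=(+3.625,-2.153) ωy=+93.66

Key-timestep trajectory:
   step    t(s)  obj.x    obj.z    obj.vx   obj.vz 
     40  0.1878   +0.273  -0.076  +0.895  -0.532
     81  0.3803   +0.534  -0.231  +1.813  -1.076
    121  0.5681   +0.958  -0.483  +2.708  -1.608


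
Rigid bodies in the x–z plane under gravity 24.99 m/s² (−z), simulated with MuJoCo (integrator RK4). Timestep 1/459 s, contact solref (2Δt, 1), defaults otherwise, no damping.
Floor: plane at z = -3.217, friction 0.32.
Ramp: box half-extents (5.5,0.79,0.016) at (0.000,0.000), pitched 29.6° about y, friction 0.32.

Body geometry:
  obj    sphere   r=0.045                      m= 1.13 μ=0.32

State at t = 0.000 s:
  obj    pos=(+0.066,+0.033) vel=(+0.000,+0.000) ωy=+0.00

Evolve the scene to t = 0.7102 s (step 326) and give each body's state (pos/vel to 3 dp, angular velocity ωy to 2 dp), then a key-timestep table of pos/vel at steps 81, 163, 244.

State at t = 0.7102 s:
  obj    pos=(+2.000,-1.066) vel=(+5.445,-3.093) ωy=+139.14

Key-timestep trajectory:
   step    t(s)  obj.x    obj.z    obj.vx   obj.vz 
     81  0.1765   +0.185  -0.035  +1.353  -0.769
    163  0.3551   +0.549  -0.242  +2.723  -1.547
    244  0.5316   +1.149  -0.583  +4.075  -2.315


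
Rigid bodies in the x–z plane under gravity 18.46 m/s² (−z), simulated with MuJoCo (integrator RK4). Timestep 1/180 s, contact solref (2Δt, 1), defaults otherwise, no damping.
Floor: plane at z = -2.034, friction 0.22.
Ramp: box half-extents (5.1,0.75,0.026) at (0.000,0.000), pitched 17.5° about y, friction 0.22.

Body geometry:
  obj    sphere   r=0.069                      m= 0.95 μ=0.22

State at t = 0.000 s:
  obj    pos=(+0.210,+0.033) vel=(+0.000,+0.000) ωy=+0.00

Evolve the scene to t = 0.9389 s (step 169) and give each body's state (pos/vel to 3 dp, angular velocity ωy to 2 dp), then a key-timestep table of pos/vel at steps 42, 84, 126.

State at t = 0.9389 s:
  obj    pos=(+1.877,-0.492) vel=(+3.551,-1.119) ωy=+53.94

Key-timestep trajectory:
   step    t(s)  obj.x    obj.z    obj.vx   obj.vz 
     42  0.2333   +0.313  +0.001  +0.883  -0.278
     84  0.4667   +0.622  -0.096  +1.765  -0.556
    126  0.7000   +1.137  -0.259  +2.647  -0.835


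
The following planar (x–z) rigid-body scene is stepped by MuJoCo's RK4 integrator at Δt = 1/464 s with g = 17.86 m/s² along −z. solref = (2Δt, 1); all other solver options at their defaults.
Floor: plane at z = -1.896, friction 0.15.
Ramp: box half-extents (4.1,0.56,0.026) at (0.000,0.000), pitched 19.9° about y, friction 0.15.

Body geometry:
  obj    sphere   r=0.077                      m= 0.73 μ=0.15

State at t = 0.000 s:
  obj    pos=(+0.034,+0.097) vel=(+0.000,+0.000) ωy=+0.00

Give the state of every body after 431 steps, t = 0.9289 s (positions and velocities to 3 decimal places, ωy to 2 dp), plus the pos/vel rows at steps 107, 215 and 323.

State at t = 0.9289 s:
  obj    pos=(+1.796,-0.540) vel=(+3.793,-1.373) ωy=+52.38

Key-timestep trajectory:
   step    t(s)  obj.x    obj.z    obj.vx   obj.vz 
    107  0.2306   +0.143  +0.058  +0.942  -0.341
    215  0.4634   +0.472  -0.061  +1.892  -0.685
    323  0.6961   +1.023  -0.261  +2.842  -1.029


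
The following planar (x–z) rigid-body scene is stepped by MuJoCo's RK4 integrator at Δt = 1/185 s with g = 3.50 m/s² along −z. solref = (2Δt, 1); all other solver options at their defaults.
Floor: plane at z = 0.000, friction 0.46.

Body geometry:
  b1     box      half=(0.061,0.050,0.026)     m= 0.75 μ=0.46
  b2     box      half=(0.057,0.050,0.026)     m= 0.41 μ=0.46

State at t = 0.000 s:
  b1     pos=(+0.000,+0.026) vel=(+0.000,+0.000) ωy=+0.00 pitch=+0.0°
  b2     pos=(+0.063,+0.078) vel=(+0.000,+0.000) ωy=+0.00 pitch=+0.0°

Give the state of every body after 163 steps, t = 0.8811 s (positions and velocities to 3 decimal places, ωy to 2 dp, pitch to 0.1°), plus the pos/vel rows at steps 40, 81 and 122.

State at t = 0.8811 s:
  b1     pos=(+0.000,+0.026) vel=(+0.000,+0.000) ωy=+0.00 pitch=+0.0°
  b2     pos=(+0.135,+0.062) vel=(+0.057,+0.012) ωy=+0.93 pitch=+103.7°

Key-timestep trajectory:
   step    t(s)  b1.x    b1.z    b1.vx   b1.vz   b2.x    b2.z    b2.vx   b2.vz 
     40  0.2162   +0.000  +0.026  +0.000  +0.000   +0.066  +0.078  +0.027  -0.005
     81  0.4378   +0.000  +0.026  +0.000  +0.000   +0.079  +0.071  +0.099  -0.092
    122  0.6595   +0.000  +0.026  +0.000  +0.000   +0.108  +0.061  +0.151  -0.031


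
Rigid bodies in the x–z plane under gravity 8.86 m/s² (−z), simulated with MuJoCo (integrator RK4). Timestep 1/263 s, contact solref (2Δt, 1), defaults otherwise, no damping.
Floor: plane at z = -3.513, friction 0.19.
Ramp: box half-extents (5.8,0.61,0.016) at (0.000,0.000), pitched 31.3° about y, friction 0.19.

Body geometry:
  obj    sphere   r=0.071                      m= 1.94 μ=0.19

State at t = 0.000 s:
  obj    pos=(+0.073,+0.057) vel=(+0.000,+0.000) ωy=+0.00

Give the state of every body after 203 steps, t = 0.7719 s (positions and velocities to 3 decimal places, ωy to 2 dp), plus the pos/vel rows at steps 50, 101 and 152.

State at t = 0.7719 s:
  obj    pos=(+0.910,-0.452) vel=(+2.169,-1.319) ωy=+35.73

Key-timestep trajectory:
   step    t(s)  obj.x    obj.z    obj.vx   obj.vz 
     50  0.1901   +0.124  +0.026  +0.534  -0.325
    101  0.3840   +0.280  -0.069  +1.079  -0.656
    152  0.5779   +0.543  -0.228  +1.624  -0.987


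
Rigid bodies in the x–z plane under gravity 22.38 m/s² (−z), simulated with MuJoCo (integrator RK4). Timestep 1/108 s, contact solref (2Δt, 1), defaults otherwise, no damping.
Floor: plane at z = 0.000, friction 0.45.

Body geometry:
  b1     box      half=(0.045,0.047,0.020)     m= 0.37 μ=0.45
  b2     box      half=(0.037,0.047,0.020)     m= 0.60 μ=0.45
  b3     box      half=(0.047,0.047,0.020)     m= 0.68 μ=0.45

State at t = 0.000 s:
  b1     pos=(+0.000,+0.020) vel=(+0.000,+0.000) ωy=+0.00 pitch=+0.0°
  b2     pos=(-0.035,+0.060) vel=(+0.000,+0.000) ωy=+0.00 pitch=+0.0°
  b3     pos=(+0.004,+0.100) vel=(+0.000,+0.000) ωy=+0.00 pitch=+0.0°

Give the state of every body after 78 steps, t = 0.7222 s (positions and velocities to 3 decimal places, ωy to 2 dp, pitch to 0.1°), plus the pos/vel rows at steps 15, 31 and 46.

State at t = 0.7222 s:
  b1     pos=(+0.000,+0.020) vel=(+0.000,+0.000) ωy=+0.00 pitch=+0.0°
  b2     pos=(-0.036,+0.060) vel=(+0.000,+0.000) ωy=+0.00 pitch=-0.1°
  b3     pos=(+0.113,+0.020) vel=(+0.000,+0.000) ωy=+0.00 pitch=+180.0°

Key-timestep trajectory:
   step    t(s)  b1.x    b1.z    b1.vx   b1.vz   b2.x    b2.z    b2.vx   b2.vz   b3.x    b3.z    b3.vx   b3.vz 
     15  0.1389   +0.000  +0.020  -0.001  +0.001   -0.035  +0.060  -0.003  +0.000   +0.015  +0.095  +0.209  -0.147
     31  0.2870   +0.000  +0.020  -0.001  +0.000   -0.035  +0.060  -0.001  +0.000   +0.052  +0.086  +0.395  -0.070
     46  0.4259   +0.000  +0.020  +0.000  +0.000   -0.036  +0.060  +0.000  +0.000   +0.114  +0.011  -0.019  +0.232


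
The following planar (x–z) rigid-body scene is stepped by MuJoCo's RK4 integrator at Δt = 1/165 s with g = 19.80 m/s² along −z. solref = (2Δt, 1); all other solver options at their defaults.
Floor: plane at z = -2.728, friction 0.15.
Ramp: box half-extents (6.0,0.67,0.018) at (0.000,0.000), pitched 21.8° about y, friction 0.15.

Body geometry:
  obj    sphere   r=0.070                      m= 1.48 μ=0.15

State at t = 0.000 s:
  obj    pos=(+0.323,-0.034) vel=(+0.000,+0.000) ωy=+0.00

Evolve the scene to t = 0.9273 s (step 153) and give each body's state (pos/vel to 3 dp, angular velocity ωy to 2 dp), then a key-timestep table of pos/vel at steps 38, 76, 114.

State at t = 0.9273 s:
  obj    pos=(+2.420,-0.873) vel=(+4.522,-1.809) ωy=+69.55

Key-timestep trajectory:
   step    t(s)  obj.x    obj.z    obj.vx   obj.vz 
     38  0.2303   +0.452  -0.086  +1.123  -0.449
     76  0.4606   +0.840  -0.241  +2.247  -0.899
    114  0.6909   +1.487  -0.500  +3.370  -1.348


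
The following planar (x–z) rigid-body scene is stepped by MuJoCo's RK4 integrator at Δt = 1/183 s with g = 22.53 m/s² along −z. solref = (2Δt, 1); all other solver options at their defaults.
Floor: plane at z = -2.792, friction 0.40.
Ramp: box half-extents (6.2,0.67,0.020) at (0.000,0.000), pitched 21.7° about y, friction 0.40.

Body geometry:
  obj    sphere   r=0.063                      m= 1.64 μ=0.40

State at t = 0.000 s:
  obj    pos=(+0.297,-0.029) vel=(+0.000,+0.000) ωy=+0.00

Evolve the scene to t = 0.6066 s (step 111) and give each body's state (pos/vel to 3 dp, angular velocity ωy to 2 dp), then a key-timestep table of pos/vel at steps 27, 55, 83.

State at t = 0.6066 s:
  obj    pos=(+1.314,-0.434) vel=(+3.353,-1.334) ωy=+57.28

Key-timestep trajectory:
   step    t(s)  obj.x    obj.z    obj.vx   obj.vz 
     27  0.1475   +0.357  -0.053  +0.816  -0.325
     55  0.3005   +0.547  -0.128  +1.662  -0.661
     83  0.4536   +0.866  -0.255  +2.508  -0.998


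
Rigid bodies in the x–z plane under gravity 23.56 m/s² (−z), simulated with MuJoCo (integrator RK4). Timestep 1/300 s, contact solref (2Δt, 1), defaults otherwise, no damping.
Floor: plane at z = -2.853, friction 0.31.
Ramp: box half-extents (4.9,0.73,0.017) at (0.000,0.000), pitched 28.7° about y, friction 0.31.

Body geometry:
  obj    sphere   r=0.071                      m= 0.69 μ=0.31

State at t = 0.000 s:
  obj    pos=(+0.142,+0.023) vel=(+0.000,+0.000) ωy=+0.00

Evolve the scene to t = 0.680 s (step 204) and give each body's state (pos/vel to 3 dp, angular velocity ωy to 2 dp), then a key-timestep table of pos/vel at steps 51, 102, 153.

State at t = 0.680 s:
  obj    pos=(+1.781,-0.875) vel=(+4.820,-2.639) ωy=+77.39

Key-timestep trajectory:
   step    t(s)  obj.x    obj.z    obj.vx   obj.vz 
     51  0.1700   +0.244  -0.033  +1.205  -0.660
    102  0.3400   +0.552  -0.202  +2.410  -1.320
    153  0.5100   +1.064  -0.482  +3.615  -1.979


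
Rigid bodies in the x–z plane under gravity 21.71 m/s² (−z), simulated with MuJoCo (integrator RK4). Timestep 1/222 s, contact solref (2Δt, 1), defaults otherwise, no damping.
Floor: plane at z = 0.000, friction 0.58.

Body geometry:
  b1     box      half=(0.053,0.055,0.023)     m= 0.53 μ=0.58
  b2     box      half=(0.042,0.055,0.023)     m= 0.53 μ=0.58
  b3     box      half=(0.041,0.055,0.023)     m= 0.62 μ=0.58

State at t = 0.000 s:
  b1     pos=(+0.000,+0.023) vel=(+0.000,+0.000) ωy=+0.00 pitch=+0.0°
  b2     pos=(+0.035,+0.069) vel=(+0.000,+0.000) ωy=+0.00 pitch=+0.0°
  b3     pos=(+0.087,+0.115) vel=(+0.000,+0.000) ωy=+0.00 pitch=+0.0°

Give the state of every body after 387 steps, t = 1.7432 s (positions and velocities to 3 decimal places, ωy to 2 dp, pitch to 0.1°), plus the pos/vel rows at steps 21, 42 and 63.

State at t = 1.7432 s:
  b1     pos=(+0.000,+0.023) vel=(+0.000,+0.000) ωy=+0.00 pitch=+0.0°
  b2     pos=(+0.034,+0.069) vel=(+0.000,+0.000) ωy=+0.00 pitch=+0.0°
  b3     pos=(+0.102,+0.041) vel=(+0.000,+0.000) ωy=+0.00 pitch=+90.0°

Key-timestep trajectory:
   step    t(s)  b1.x    b1.z    b1.vx   b1.vz   b2.x    b2.z    b2.vx   b2.vz   b3.x    b3.z    b3.vx   b3.vz 
     21  0.0946   +0.000  +0.023  +0.000  +0.000   +0.035  +0.069  +0.001  +0.003   +0.102  +0.098  +0.269  -0.606
     42  0.1892   +0.000  +0.023  +0.000  +0.000   +0.035  +0.069  +0.000  +0.000   +0.116  +0.045  -0.037  +0.045
     63  0.2838   +0.000  +0.023  -0.002  +0.000   +0.034  +0.069  -0.027  -0.014   +0.100  +0.041  +0.027  +0.025


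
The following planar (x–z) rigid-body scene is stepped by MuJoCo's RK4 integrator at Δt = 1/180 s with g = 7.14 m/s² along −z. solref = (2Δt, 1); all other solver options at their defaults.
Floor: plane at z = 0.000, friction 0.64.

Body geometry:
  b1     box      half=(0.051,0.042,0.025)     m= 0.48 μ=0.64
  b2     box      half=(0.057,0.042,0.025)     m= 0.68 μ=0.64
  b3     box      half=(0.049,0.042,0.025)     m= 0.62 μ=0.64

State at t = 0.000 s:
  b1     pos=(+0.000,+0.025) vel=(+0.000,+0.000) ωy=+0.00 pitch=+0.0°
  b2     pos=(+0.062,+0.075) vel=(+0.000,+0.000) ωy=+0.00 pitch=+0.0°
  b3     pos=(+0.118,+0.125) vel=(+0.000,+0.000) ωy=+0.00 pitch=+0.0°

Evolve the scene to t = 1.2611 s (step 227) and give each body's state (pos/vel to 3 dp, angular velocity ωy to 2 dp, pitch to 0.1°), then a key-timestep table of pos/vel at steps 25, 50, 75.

State at t = 1.2611 s:
  b1     pos=(-0.001,+0.025) vel=(+0.000,+0.000) ωy=+0.00 pitch=+0.0°
  b2     pos=(+0.076,+0.059) vel=(+0.000,+0.000) ωy=-0.01 pitch=+47.2°
  b3     pos=(+0.153,+0.052) vel=(+0.000,+0.000) ωy=+0.00 pitch=+44.3°

Key-timestep trajectory:
   step    t(s)  b1.x    b1.z    b1.vx   b1.vz   b2.x    b2.z    b2.vx   b2.vz   b3.x    b3.z    b3.vx   b3.vz 
     25  0.1389   +0.000  +0.025  +0.000  +0.000   +0.072  +0.067  +0.130  -0.155   +0.141  +0.088  +0.292  -0.624
     50  0.2778   +0.000  +0.025  +0.000  +0.000   +0.086  +0.061  +0.034  +0.006   +0.158  +0.054  -0.013  -0.001
     75  0.4167   +0.000  +0.025  +0.000  +0.000   +0.079  +0.060  -0.140  -0.040   +0.155  +0.052  -0.065  -0.016


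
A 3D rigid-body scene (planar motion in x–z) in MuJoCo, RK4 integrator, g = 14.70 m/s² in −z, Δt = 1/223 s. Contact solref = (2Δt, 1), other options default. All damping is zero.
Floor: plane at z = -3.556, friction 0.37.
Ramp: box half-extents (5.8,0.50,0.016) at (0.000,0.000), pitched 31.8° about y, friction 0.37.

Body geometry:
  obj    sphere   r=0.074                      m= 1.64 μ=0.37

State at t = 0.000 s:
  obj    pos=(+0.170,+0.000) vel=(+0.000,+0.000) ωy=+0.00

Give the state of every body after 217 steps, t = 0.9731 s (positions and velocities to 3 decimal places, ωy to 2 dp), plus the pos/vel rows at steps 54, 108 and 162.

State at t = 0.9731 s:
  obj    pos=(+2.397,-1.380) vel=(+4.576,-2.837) ωy=+72.75

Key-timestep trajectory:
   step    t(s)  obj.x    obj.z    obj.vx   obj.vz 
     54  0.2422   +0.308  -0.085  +1.139  -0.706
    108  0.4843   +0.722  -0.342  +2.278  -1.412
    162  0.7265   +1.411  -0.769  +3.416  -2.118


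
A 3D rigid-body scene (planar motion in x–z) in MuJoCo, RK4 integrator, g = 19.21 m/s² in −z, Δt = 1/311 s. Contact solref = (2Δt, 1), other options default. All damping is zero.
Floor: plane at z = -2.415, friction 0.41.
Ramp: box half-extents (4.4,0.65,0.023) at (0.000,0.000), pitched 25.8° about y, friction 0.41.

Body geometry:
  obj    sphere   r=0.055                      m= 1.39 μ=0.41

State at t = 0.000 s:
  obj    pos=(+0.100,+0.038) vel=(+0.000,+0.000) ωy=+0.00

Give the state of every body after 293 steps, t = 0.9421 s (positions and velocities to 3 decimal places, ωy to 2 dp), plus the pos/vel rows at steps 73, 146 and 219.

State at t = 0.9421 s:
  obj    pos=(+2.486,-1.115) vel=(+5.065,-2.449) ωy=+102.29

Key-timestep trajectory:
   step    t(s)  obj.x    obj.z    obj.vx   obj.vz 
     73  0.2347   +0.248  -0.033  +1.262  -0.610
    146  0.4695   +0.693  -0.248  +2.524  -1.220
    219  0.7042   +1.433  -0.606  +3.786  -1.830


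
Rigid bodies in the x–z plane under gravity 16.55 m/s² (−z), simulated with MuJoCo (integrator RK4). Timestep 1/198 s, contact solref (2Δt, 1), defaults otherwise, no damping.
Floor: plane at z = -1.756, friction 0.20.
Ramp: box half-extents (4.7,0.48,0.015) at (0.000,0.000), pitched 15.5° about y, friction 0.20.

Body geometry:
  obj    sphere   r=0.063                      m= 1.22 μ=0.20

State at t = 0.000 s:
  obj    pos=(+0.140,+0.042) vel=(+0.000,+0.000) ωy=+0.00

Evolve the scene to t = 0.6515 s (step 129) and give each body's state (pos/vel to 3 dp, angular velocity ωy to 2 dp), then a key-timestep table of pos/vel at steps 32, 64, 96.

State at t = 0.6515 s:
  obj    pos=(+0.786,-0.137) vel=(+1.984,-0.550) ωy=+32.66

Key-timestep trajectory:
   step    t(s)  obj.x    obj.z    obj.vx   obj.vz 
     32  0.1616   +0.180  +0.031  +0.492  -0.136
     64  0.3232   +0.299  -0.002  +0.984  -0.273
     96  0.4848   +0.498  -0.057  +1.476  -0.409


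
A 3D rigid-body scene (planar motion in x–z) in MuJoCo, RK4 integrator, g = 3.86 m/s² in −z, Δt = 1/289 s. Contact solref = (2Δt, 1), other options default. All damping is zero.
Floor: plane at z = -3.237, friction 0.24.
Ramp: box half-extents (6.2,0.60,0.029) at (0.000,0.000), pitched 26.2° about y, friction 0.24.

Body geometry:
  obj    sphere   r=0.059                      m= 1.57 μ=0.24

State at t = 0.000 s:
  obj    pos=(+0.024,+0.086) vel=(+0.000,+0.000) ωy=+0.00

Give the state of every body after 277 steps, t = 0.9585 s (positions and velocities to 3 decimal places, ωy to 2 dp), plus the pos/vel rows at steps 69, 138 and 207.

State at t = 0.9585 s:
  obj    pos=(+0.526,-0.161) vel=(+1.047,-0.515) ωy=+19.77

Key-timestep trajectory:
   step    t(s)  obj.x    obj.z    obj.vx   obj.vz 
     69  0.2388   +0.055  +0.071  +0.261  -0.128
    138  0.4775   +0.149  +0.025  +0.522  -0.257
    207  0.7163   +0.304  -0.052  +0.782  -0.385


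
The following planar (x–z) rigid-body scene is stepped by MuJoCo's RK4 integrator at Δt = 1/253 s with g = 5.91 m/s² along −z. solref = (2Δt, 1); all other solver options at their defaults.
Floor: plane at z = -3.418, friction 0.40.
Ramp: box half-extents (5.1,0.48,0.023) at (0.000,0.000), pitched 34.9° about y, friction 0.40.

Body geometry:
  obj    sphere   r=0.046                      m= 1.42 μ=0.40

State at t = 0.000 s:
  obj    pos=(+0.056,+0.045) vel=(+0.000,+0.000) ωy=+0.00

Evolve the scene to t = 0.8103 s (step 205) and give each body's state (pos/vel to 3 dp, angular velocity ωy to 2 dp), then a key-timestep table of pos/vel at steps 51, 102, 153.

State at t = 0.8103 s:
  obj    pos=(+0.706,-0.409) vel=(+1.605,-1.120) ωy=+42.54

Key-timestep trajectory:
   step    t(s)  obj.x    obj.z    obj.vx   obj.vz 
     51  0.2016   +0.096  +0.017  +0.399  -0.279
    102  0.4032   +0.217  -0.067  +0.799  -0.557
    153  0.6047   +0.418  -0.208  +1.198  -0.836


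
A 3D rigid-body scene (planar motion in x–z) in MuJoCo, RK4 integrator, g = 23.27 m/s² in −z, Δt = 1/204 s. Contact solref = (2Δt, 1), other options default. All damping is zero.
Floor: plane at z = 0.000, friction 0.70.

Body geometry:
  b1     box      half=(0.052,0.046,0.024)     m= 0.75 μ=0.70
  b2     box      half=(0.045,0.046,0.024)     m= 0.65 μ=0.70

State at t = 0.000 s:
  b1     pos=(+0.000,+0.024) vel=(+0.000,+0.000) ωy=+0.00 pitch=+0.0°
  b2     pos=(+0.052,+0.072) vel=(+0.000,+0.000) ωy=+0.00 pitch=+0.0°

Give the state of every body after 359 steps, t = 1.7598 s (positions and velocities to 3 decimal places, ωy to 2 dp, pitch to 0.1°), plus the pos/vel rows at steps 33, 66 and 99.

State at t = 1.7598 s:
  b1     pos=(+0.000,+0.024) vel=(+0.000,+0.000) ωy=+0.00 pitch=+0.0°
  b2     pos=(+0.163,+0.024) vel=(+0.000,+0.000) ωy=+0.00 pitch=+180.0°

Key-timestep trajectory:
   step    t(s)  b1.x    b1.z    b1.vx   b1.vz   b2.x    b2.z    b2.vx   b2.vz 
     33  0.1618   +0.000  +0.024  +0.000  +0.000   +0.054  +0.072  +0.031  -0.002
     66  0.3235   +0.000  +0.024  +0.000  +0.000   +0.081  +0.048  +0.515  -0.190
     99  0.4853   +0.000  +0.024  +0.000  +0.000   +0.130  +0.049  +0.322  -0.102


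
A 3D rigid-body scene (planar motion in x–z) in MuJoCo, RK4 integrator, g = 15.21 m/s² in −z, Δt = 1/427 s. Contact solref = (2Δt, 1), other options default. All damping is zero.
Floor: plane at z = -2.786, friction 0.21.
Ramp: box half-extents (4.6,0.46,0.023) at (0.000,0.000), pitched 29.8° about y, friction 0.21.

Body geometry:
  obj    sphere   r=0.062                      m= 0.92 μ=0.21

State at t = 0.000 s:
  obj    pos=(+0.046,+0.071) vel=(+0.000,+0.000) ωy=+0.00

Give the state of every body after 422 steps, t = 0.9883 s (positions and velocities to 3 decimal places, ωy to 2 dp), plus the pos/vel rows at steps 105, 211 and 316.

State at t = 0.9883 s:
  obj    pos=(+2.335,-1.239) vel=(+4.631,-2.652) ωy=+86.05

Key-timestep trajectory:
   step    t(s)  obj.x    obj.z    obj.vx   obj.vz 
    105  0.2459   +0.188  -0.010  +1.152  -0.660
    211  0.4941   +0.618  -0.256  +2.315  -1.326
    316  0.7400   +1.329  -0.663  +3.468  -1.986


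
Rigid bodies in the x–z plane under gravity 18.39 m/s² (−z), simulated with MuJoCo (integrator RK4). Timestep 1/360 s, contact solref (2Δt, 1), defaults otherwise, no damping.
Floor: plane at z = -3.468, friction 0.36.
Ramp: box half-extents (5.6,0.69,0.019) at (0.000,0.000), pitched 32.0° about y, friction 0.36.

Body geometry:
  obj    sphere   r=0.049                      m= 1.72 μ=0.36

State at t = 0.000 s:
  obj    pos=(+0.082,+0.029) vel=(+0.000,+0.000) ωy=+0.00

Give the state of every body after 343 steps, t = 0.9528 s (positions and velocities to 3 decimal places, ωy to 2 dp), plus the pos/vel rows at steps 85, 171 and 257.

State at t = 0.9528 s:
  obj    pos=(+2.762,-1.645) vel=(+5.624,-3.515) ωy=+135.34

Key-timestep trajectory:
   step    t(s)  obj.x    obj.z    obj.vx   obj.vz 
     85  0.2361   +0.247  -0.074  +1.394  -0.871
    171  0.4750   +0.748  -0.387  +2.804  -1.752
    257  0.7139   +1.586  -0.911  +4.214  -2.633


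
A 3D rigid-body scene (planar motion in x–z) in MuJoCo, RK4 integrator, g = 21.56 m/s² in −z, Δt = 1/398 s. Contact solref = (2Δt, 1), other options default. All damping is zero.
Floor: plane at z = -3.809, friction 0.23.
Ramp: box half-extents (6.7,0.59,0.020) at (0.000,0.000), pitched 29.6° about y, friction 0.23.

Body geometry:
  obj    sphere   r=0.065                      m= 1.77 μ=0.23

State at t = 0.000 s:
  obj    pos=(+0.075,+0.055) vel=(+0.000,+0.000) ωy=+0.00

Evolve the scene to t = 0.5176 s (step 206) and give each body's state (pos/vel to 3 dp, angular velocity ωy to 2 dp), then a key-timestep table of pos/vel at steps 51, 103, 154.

State at t = 0.5176 s:
  obj    pos=(+0.961,-0.448) vel=(+3.424,-1.945) ωy=+60.56

Key-timestep trajectory:
   step    t(s)  obj.x    obj.z    obj.vx   obj.vz 
     51  0.1281   +0.129  +0.024  +0.848  -0.482
    103  0.2588   +0.297  -0.071  +1.712  -0.973
    154  0.3869   +0.570  -0.226  +2.559  -1.454


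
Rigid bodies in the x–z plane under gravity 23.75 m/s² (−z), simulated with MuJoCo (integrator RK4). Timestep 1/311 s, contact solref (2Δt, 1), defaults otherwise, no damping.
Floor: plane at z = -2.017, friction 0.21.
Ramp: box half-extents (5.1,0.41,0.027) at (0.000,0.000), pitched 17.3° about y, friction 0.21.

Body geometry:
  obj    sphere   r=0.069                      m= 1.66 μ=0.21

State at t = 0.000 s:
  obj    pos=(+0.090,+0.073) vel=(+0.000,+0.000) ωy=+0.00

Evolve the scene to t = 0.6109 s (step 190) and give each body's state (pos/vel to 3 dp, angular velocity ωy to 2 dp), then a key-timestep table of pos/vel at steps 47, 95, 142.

State at t = 0.6109 s:
  obj    pos=(+0.989,-0.207) vel=(+2.943,-0.917) ωy=+44.66

Key-timestep trajectory:
   step    t(s)  obj.x    obj.z    obj.vx   obj.vz 
     47  0.1511   +0.145  +0.055  +0.728  -0.227
     95  0.3055   +0.315  +0.003  +1.471  -0.458
    142  0.4566   +0.592  -0.084  +2.199  -0.685


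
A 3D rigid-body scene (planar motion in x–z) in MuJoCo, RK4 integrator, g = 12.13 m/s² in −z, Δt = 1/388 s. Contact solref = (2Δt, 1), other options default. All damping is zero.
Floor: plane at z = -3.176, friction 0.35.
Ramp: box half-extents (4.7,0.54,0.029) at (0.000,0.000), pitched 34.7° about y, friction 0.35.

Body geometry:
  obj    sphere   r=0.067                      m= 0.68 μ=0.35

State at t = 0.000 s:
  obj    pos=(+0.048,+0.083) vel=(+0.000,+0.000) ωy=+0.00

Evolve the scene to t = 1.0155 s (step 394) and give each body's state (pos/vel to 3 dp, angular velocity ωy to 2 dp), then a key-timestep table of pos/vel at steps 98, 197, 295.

State at t = 1.0155 s:
  obj    pos=(+2.139,-1.364) vel=(+4.118,-2.851) ωy=+74.75

Key-timestep trajectory:
   step    t(s)  obj.x    obj.z    obj.vx   obj.vz 
     98  0.2526   +0.178  -0.006  +1.024  -0.709
    197  0.5077   +0.571  -0.279  +2.059  -1.426
    295  0.7603   +1.220  -0.728  +3.083  -2.135


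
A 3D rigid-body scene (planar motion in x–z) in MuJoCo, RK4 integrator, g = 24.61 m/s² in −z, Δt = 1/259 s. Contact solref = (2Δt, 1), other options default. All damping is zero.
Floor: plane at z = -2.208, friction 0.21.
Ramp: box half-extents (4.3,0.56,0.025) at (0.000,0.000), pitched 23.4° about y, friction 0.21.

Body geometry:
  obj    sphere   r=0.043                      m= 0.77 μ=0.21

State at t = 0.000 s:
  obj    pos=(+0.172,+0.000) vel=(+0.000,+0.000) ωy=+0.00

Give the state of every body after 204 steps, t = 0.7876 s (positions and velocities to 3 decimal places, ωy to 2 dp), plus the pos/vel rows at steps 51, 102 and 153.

State at t = 0.7876 s:
  obj    pos=(+2.160,-0.860) vel=(+5.047,-2.184) ωy=+127.85

Key-timestep trajectory:
   step    t(s)  obj.x    obj.z    obj.vx   obj.vz 
     51  0.1969   +0.296  -0.054  +1.262  -0.546
    102  0.3938   +0.669  -0.215  +2.523  -1.092
    153  0.5907   +1.290  -0.484  +3.785  -1.638


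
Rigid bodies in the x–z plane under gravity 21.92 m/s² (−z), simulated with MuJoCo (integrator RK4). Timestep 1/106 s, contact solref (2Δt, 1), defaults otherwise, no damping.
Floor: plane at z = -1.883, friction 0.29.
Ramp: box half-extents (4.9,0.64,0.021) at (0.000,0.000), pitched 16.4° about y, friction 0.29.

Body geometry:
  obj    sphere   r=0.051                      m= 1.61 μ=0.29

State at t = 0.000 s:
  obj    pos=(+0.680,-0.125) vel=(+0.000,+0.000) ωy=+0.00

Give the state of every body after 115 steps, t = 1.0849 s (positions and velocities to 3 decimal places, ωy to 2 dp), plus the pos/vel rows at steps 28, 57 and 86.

State at t = 1.0849 s:
  obj    pos=(+3.175,-0.860) vel=(+4.600,-1.354) ωy=+94.02

Key-timestep trajectory:
   step    t(s)  obj.x    obj.z    obj.vx   obj.vz 
     28  0.2642   +0.828  -0.169  +1.120  -0.330
     57  0.5377   +1.293  -0.306  +2.280  -0.671
     86  0.8113   +2.075  -0.536  +3.440  -1.012


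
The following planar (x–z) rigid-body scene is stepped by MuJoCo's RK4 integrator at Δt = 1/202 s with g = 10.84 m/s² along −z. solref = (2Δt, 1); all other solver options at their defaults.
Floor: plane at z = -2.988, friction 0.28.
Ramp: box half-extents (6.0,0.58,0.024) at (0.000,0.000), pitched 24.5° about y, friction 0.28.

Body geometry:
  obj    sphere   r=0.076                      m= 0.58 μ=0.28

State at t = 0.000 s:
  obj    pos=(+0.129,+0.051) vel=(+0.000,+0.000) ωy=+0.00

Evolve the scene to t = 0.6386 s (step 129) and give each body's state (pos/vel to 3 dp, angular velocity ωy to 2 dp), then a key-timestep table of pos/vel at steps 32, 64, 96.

State at t = 0.6386 s:
  obj    pos=(+0.725,-0.220) vel=(+1.866,-0.850) ωy=+26.97

Key-timestep trajectory:
   step    t(s)  obj.x    obj.z    obj.vx   obj.vz 
     32  0.1584   +0.166  +0.034  +0.463  -0.211
     64  0.3168   +0.276  -0.016  +0.926  -0.422
     96  0.4752   +0.459  -0.099  +1.389  -0.633


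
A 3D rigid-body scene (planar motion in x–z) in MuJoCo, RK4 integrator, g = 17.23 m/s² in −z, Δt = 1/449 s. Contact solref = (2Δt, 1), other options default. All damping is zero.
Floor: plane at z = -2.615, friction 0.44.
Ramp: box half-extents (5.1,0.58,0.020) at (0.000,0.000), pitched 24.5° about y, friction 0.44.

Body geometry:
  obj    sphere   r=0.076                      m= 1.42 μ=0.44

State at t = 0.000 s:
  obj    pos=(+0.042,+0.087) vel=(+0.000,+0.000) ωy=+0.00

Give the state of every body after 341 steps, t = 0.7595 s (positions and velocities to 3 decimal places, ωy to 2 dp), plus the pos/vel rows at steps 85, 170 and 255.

State at t = 0.7595 s:
  obj    pos=(+1.381,-0.524) vel=(+3.527,-1.607) ωy=+51.00

Key-timestep trajectory:
   step    t(s)  obj.x    obj.z    obj.vx   obj.vz 
     85  0.1893   +0.125  +0.048  +0.879  -0.401
    170  0.3786   +0.375  -0.065  +1.758  -0.801
    255  0.5679   +0.791  -0.255  +2.638  -1.202


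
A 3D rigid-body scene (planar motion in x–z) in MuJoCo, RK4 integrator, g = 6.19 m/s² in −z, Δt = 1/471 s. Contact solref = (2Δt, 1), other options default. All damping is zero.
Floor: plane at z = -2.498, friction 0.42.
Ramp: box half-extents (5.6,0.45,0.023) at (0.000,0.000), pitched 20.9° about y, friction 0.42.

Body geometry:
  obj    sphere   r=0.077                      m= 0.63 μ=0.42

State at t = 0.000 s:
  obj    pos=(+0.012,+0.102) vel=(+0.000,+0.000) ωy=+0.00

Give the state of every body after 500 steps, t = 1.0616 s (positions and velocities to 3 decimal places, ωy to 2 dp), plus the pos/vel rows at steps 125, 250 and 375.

State at t = 1.0616 s:
  obj    pos=(+0.842,-0.215) vel=(+1.564,-0.597) ωy=+21.74

Key-timestep trajectory:
   step    t(s)  obj.x    obj.z    obj.vx   obj.vz 
    125  0.2654   +0.064  +0.083  +0.391  -0.149
    250  0.5308   +0.220  +0.023  +0.782  -0.299
    375  0.7962   +0.479  -0.076  +1.173  -0.448


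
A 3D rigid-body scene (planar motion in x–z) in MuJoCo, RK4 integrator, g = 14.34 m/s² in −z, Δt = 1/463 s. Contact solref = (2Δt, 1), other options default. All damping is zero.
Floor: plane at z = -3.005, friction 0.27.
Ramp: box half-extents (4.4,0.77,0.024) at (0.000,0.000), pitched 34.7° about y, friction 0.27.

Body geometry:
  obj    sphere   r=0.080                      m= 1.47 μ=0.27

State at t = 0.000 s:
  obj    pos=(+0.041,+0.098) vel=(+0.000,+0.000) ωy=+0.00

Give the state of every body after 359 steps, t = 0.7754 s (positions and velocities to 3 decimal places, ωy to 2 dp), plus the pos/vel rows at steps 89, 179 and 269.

State at t = 0.7754 s:
  obj    pos=(+1.482,-0.900) vel=(+3.717,-2.574) ωy=+56.51

Key-timestep trajectory:
   step    t(s)  obj.x    obj.z    obj.vx   obj.vz 
     89  0.1922   +0.130  +0.037  +0.922  -0.638
    179  0.3866   +0.399  -0.150  +1.854  -1.283
    269  0.5810   +0.850  -0.462  +2.785  -1.929


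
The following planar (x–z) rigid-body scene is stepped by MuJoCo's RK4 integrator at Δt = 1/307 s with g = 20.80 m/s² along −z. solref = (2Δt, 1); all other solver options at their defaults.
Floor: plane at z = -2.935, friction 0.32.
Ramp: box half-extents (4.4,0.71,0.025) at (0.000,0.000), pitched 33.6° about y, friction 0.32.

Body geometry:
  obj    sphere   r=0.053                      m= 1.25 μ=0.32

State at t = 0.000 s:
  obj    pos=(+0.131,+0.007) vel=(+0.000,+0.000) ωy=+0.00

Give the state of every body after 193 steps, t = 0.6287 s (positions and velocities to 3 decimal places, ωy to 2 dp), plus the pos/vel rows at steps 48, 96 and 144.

State at t = 0.6287 s:
  obj    pos=(+1.484,-0.893) vel=(+4.305,-2.860) ωy=+97.50

Key-timestep trajectory:
   step    t(s)  obj.x    obj.z    obj.vx   obj.vz 
     48  0.1564   +0.215  -0.049  +1.071  -0.712
     96  0.3127   +0.466  -0.216  +2.142  -1.423
    144  0.4691   +0.884  -0.494  +3.212  -2.134


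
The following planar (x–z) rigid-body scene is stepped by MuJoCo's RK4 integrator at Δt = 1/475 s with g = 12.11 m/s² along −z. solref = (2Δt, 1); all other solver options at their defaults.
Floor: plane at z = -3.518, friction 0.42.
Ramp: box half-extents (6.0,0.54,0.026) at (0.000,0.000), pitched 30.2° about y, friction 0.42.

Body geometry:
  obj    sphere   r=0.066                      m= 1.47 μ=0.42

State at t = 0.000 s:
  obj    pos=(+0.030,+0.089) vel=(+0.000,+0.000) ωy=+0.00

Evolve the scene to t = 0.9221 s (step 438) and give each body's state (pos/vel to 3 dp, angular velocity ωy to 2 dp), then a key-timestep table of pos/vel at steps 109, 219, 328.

State at t = 0.9221 s:
  obj    pos=(+1.629,-0.842) vel=(+3.468,-2.018) ωy=+60.79

Key-timestep trajectory:
   step    t(s)  obj.x    obj.z    obj.vx   obj.vz 
    109  0.2295   +0.129  +0.031  +0.863  -0.502
    219  0.4611   +0.430  -0.144  +1.734  -1.009
    328  0.6905   +0.927  -0.433  +2.597  -1.511


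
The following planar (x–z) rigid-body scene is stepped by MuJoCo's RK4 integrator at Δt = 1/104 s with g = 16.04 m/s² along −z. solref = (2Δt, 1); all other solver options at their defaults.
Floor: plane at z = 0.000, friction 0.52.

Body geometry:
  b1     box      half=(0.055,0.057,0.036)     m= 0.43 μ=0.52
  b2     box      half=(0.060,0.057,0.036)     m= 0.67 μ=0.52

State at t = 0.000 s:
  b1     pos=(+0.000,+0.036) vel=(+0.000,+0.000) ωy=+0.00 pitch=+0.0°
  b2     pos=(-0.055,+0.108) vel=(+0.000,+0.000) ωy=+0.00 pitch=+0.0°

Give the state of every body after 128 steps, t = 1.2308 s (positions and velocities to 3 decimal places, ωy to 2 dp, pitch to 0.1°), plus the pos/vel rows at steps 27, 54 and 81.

State at t = 1.2308 s:
  b1     pos=(+0.000,+0.036) vel=(+0.000,+0.000) ωy=+0.00 pitch=+0.0°
  b2     pos=(-0.111,+0.060) vel=(+0.000,+0.000) ωy=+0.00 pitch=-90.0°

Key-timestep trajectory:
   step    t(s)  b1.x    b1.z    b1.vx   b1.vz   b2.x    b2.z    b2.vx   b2.vz 
     27  0.2596   +0.000  +0.036  +0.000  +0.000   -0.057  +0.108  -0.034  -0.002
     54  0.5192   +0.000  +0.036  +0.000  +0.000   -0.115  +0.058  -0.358  +0.185
     81  0.7788   +0.000  +0.036  +0.000  +0.000   -0.108  +0.059  +0.220  +0.018


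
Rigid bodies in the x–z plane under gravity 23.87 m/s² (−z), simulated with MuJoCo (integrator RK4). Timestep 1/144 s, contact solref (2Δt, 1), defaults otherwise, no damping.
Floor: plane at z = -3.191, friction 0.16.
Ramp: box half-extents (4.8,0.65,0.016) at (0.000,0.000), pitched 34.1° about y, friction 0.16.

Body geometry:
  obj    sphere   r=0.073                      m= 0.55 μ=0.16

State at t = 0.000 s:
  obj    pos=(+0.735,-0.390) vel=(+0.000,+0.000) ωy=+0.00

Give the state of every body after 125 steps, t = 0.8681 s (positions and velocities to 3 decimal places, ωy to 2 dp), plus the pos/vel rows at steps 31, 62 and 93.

State at t = 0.8681 s:
  obj    pos=(+3.923,-2.549) vel=(+7.353,-4.958) ωy=+94.02

Key-timestep trajectory:
   step    t(s)  obj.x    obj.z    obj.vx   obj.vz 
     31  0.2153   +0.931  -0.523  +1.826  -1.225
     62  0.4306   +1.519  -0.921  +3.644  -2.467
     93  0.6458   +2.500  -1.585  +5.454  -3.725


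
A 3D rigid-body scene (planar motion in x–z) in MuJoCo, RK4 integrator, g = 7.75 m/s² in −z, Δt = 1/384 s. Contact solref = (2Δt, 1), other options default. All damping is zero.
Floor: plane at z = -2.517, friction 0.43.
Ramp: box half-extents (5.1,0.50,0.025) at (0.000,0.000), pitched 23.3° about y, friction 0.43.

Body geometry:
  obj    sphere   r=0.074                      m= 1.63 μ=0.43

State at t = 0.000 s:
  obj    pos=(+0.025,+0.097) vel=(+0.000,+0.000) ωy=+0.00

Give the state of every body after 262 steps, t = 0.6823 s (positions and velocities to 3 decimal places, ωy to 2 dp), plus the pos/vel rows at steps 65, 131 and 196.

State at t = 0.6823 s:
  obj    pos=(+0.493,-0.105) vel=(+1.372,-0.591) ωy=+20.19

Key-timestep trajectory:
   step    t(s)  obj.x    obj.z    obj.vx   obj.vz 
     65  0.1693   +0.054  +0.085  +0.340  -0.147
    131  0.3411   +0.142  +0.047  +0.686  -0.295
    196  0.5104   +0.287  -0.016  +1.027  -0.442


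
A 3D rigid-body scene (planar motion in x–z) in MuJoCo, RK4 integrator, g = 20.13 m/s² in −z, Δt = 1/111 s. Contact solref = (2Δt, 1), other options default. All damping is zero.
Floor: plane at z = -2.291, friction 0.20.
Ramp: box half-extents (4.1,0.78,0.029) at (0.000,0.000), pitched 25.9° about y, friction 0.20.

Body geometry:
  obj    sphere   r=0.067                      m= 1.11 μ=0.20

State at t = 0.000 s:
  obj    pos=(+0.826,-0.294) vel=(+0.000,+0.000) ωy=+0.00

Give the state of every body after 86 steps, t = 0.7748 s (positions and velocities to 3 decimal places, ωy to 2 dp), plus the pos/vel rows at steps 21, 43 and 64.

State at t = 0.7748 s:
  obj    pos=(+2.522,-1.118) vel=(+4.378,-2.126) ωy=+72.58

Key-timestep trajectory:
   step    t(s)  obj.x    obj.z    obj.vx   obj.vz 
     21  0.1892   +0.927  -0.344  +1.070  -0.519
     43  0.3874   +1.250  -0.500  +2.189  -1.063
     64  0.5766   +1.765  -0.751  +3.258  -1.582


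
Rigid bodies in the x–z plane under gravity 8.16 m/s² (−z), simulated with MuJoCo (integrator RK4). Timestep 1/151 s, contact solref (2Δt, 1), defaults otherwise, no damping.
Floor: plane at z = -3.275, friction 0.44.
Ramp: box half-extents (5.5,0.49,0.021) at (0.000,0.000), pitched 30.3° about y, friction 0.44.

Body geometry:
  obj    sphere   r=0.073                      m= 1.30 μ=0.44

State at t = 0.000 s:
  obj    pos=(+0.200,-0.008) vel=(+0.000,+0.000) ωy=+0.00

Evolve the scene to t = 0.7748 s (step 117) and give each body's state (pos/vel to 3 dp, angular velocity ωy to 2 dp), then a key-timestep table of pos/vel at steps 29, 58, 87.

State at t = 0.7748 s:
  obj    pos=(+0.962,-0.453) vel=(+1.967,-1.150) ωy=+31.20

Key-timestep trajectory:
   step    t(s)  obj.x    obj.z    obj.vx   obj.vz 
     29  0.1921   +0.247  -0.035  +0.488  -0.285
     58  0.3841   +0.387  -0.118  +0.975  -0.570
     87  0.5762   +0.622  -0.254  +1.463  -0.855


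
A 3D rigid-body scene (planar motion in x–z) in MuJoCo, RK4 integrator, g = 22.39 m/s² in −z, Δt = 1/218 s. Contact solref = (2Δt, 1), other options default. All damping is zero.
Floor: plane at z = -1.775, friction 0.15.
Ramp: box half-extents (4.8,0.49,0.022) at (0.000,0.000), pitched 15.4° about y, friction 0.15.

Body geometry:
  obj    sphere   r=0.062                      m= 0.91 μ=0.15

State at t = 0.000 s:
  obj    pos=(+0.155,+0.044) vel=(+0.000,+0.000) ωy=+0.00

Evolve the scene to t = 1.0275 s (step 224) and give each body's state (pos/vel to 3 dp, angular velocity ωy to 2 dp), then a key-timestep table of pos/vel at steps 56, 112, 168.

State at t = 1.0275 s:
  obj    pos=(+2.317,-0.551) vel=(+4.207,-1.159) ωy=+70.37

Key-timestep trajectory:
   step    t(s)  obj.x    obj.z    obj.vx   obj.vz 
     56  0.2569   +0.290  +0.007  +1.052  -0.290
    112  0.5138   +0.696  -0.104  +2.104  -0.579
    168  0.7706   +1.371  -0.291  +3.156  -0.869
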